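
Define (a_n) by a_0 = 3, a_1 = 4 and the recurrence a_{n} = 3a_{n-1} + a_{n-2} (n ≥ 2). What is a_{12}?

2293563

The ordinary generating function has denominator 1 - 3z - z^2.
Iterating the recurrence: a_0,…,a_{12} = 3, 4, 15, 49, 162, 535, 1767, 5836, 19275, 63661, 210258, 694435, 2293563.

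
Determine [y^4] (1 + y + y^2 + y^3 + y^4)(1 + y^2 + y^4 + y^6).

(1 + y + y^2 + y^3 + y^4) has coefficients 1,1,1,1,1 for degrees 0…4.
(1 + y^2 + y^4 + y^6) has coefficients 1,0,1,0,1 for degrees 0…4.
[y^4] = 1·1 + 1·0 + 1·1 + 1·0 + 1·1 = 3.

3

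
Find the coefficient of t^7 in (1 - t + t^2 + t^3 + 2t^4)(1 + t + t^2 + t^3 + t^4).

(1 - t + t^2 + t^3 + 2t^4) has coefficients 1,-1,1,1,2 for degrees 0…4.
(1 + t + t^2 + t^3 + t^4) has coefficients 1,1,1,1,1,0,0,0 for degrees 0…7.
[t^7] = 1·0 − 1·0 + 1·0 + 1·1 + 2·1 = 3.

3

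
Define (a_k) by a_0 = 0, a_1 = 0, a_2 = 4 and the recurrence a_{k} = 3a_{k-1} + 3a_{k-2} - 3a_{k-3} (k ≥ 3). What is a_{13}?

4798440

The ordinary generating function has denominator 1 - 3x - 3x^2 + 3x^3.
Iterating the recurrence: a_0,…,a_{13} = 0, 0, 4, 12, 48, 168, 612, 2196, 7920, 28512, 102708, 369900, 1332288, 4798440.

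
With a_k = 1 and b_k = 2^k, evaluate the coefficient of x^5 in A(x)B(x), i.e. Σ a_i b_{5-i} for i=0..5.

63

The convolution is the t^5 coefficient of A(t)B(t).
Σ = 1·32 + 1·16 + 1·8 + 1·4 + 1·2 + 1·1 = 63.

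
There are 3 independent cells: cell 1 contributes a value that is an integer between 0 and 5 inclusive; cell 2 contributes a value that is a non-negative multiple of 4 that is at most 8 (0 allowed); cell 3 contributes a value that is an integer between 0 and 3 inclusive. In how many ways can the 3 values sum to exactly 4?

5

The generating function for the choices is (1 + z + z^2 + z^3 + z^4 + z^5)·(1 + z^4 + z^8)·(1 + z + z^2 + z^3); the count is [z^4].
(1 + z + z^2 + z^3 + z^4 + z^5) has coefficients 1,1,1,1,1 for degrees 0…4.
(1 + z^4 + z^8) has coefficients 1,0,0,0,1 for degrees 0…4.
Finally multiplying by (1 + z + z^2 + z^3), the product of all factors after the first has coefficients 1,1,1,1,1 for degrees 0…4.
[z^4] = 1·1 + 1·1 + 1·1 + 1·1 + 1·1 = 5.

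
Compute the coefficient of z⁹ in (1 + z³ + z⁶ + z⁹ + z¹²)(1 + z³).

2

(1 + z³ + z⁶ + z⁹ + z¹²) has coefficients 1,0,0,1,0,0,1,0,0,1 for degrees 0…9.
(1 + z³) has coefficients 1,0,0,1,0,0,0,0,0,0 for degrees 0…9.
[z⁹] = 1·0 + 1·0 + 1·1 + 1·1 = 2.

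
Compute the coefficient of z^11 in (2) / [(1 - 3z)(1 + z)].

Partial fractions give a closed form: a_n = (3/2)·3^n + (1/2)·(-1)^n.
At n = 11: a_11 = 265720.

265720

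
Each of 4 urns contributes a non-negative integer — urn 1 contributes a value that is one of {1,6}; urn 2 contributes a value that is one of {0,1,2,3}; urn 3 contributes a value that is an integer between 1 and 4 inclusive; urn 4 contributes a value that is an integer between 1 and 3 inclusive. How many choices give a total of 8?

The generating function for the choices is (x + x^6)·(1 + x + x^2 + x^3)·(x + x^2 + x^3 + x^4)·(x + x^2 + x^3); the count is [x^8].
(x + x^6) has coefficients 0,1,0,0,0,0,1 for degrees 0…6.
(1 + x + x^2 + x^3) has coefficients 1,1,1,1,0,0,0,0,0 for degrees 0…8.
Multiplying by (x + x^2 + x^3 + x^4) gives running coefficients 0,1,2,3,4,3,2,1,0 for degrees 0…8.
Finally multiplying by (x + x^2 + x^3), the product of all factors after the first has coefficients 0,0,1,3,6,9,10,9,6 for degrees 0…8.
[x^8] = 1·9 + 1·1 = 10.

10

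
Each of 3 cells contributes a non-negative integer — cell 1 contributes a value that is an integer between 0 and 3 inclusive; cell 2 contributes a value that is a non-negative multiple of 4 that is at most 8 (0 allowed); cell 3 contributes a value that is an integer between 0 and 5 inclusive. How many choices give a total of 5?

The generating function for the choices is (1 + y + y^2 + y^3)·(1 + y^4 + y^8)·(1 + y + y^2 + y^3 + y^4 + y^5); the count is [y^5].
(1 + y + y^2 + y^3) has coefficients 1,1,1,1 for degrees 0…3.
(1 + y^4 + y^8) has coefficients 1,0,0,0,1,0 for degrees 0…5.
Finally multiplying by (1 + y + y^2 + y^3 + y^4 + y^5), the product of all factors after the first has coefficients 1,1,1,1,2,2 for degrees 0…5.
[y^5] = 1·2 + 1·2 + 1·1 + 1·1 = 6.

6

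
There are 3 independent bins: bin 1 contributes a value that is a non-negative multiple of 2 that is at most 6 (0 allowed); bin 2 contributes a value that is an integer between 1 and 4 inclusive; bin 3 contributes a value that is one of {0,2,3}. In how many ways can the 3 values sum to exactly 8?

The generating function for the choices is (1 + y² + y⁴ + y⁶)·(y + y² + y³ + y⁴)·(1 + y² + y³); the count is [y⁸].
(1 + y² + y⁴ + y⁶) has coefficients 1,0,1,0,1,0,1 for degrees 0…6.
(y + y² + y³ + y⁴) has coefficients 0,1,1,1,1,0,0,0,0 for degrees 0…8.
Finally multiplying by (1 + y² + y³), the product of all factors after the first has coefficients 0,1,1,2,3,2,2,1,0 for degrees 0…8.
[y⁸] = 1·0 + 1·2 + 1·3 + 1·1 = 6.

6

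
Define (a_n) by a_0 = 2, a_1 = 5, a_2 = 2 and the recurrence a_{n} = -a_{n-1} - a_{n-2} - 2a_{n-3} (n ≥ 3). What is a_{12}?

-21

The ordinary generating function has denominator 1 + x + x^2 + 2x^3.
Iterating the recurrence: a_0,…,a_{12} = 2, 5, 2, -11, -1, 8, 15, -21, -10, 1, 51, -32, -21.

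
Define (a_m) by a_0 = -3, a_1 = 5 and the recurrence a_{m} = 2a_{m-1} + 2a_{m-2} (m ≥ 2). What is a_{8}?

The ordinary generating function has denominator 1 - 2z - 2z^2.
Iterating the recurrence: a_0,…,a_{8} = -3, 5, 4, 18, 44, 124, 336, 920, 2512.

2512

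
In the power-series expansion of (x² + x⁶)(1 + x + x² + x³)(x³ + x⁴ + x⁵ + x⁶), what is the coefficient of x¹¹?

(x² + x⁶) has coefficients 0,0,1,0,0,0,1 for degrees 0…6.
(1 + x + x² + x³) has coefficients 1,1,1,1,0,0,0,0,0,0,0,0 for degrees 0…11.
Finally multiplying by (x³ + x⁴ + x⁵ + x⁶), the product of all factors after the first has coefficients 0,0,0,1,2,3,4,3,2,1,0,0 for degrees 0…11.
[x¹¹] = 1·1 + 1·3 = 4.

4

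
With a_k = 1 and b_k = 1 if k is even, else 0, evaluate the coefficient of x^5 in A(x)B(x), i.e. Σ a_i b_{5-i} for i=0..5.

3

The convolution is the x^5 coefficient of A(x)B(x).
Σ = 1·0 + 1·1 + 1·0 + 1·1 + 1·0 + 1·1 = 3.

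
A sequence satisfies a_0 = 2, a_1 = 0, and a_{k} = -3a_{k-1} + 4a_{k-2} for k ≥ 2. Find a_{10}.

419432

The ordinary generating function has denominator 1 + 3q - 4q^2.
Iterating the recurrence: a_0,…,a_{10} = 2, 0, 8, -24, 104, -408, 1640, -6552, 26216, -104856, 419432.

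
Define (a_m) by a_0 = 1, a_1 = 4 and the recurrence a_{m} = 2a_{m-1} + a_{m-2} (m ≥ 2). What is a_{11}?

The ordinary generating function has denominator 1 - 2q - q^2.
Iterating the recurrence: a_0,…,a_{11} = 1, 4, 9, 22, 53, 128, 309, 746, 1801, 4348, 10497, 25342.

25342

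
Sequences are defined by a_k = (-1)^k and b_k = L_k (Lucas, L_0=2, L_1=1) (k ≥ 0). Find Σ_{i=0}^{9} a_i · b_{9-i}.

Write out a_i and b_{9-i} for i = 0,…,9 and sum the products.
Σ = 1·76 − 1·47 + 1·29 − 1·18 + 1·11 − 1·7 + 1·4 − 1·3 + 1·1 − 1·2 = 44.

44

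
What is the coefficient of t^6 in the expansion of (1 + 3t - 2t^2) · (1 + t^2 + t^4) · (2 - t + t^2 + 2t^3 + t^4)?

-3

(1 + 3t - 2t^2) has coefficients 1,3,-2 for degrees 0…2.
(1 + t^2 + t^4) has coefficients 1,0,1,0,1,0,0 for degrees 0…6.
Finally multiplying by (2 - t + t^2 + 2t^3 + t^4), the product of all factors after the first has coefficients 2,-1,3,1,4,1,2 for degrees 0…6.
[t^6] = 1·2 + 3·1 − 2·4 = -3.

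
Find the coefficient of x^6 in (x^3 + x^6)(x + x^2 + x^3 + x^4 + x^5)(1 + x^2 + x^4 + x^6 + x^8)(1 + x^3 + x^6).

2

(x^3 + x^6) has coefficients 0,0,0,1,0,0,1 for degrees 0…6.
(x + x^2 + x^3 + x^4 + x^5) has coefficients 0,1,1,1,1,1,0 for degrees 0…6.
Multiplying by (1 + x^2 + x^4 + x^6 + x^8) gives running coefficients 0,1,1,2,2,3,2 for degrees 0…6.
Finally multiplying by (1 + x^3 + x^6), the product of all factors after the first has coefficients 0,1,1,2,3,4,4 for degrees 0…6.
[x^6] = 1·2 + 1·0 = 2.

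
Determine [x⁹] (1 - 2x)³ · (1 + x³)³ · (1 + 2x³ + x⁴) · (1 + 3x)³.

-1325

(1 - 2x)³ has coefficients 1,-6,12,-8 for degrees 0…3.
(1 + x³)³ has coefficients 1,0,0,3,0,0,3,0,0,1 for degrees 0…9.
Multiplying by (1 + 2x³ + x⁴) gives running coefficients 1,0,0,5,1,0,9,3,0,7 for degrees 0…9.
Finally multiplying by (1 + 3x)³, the product of all factors after the first has coefficients 1,9,27,32,46,144,171,111,270,331 for degrees 0…9.
[x⁹] = 1·331 − 6·270 + 12·111 − 8·171 = -1325.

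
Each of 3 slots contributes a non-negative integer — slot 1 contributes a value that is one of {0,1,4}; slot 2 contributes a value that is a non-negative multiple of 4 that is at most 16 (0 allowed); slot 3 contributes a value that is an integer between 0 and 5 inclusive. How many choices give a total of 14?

4

The generating function for the choices is (1 + t + t^4)·(1 + t^4 + t^8 + t^12 + t^16)·(1 + t + t^2 + t^3 + t^4 + t^5); the count is [t^14].
(1 + t + t^4) has coefficients 1,1,0,0,1 for degrees 0…4.
(1 + t^4 + t^8 + t^12 + t^16) has coefficients 1,0,0,0,1,0,0,0,1,0,0,0,1,0,0 for degrees 0…14.
Finally multiplying by (1 + t + t^2 + t^3 + t^4 + t^5), the product of all factors after the first has coefficients 1,1,1,1,2,2,1,1,2,2,1,1,2,2,1 for degrees 0…14.
[t^14] = 1·1 + 1·2 + 1·1 = 4.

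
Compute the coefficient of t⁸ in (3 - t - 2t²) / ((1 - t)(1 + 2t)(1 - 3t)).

14639

Partial fractions give a closed form: a_n = (4/5)·(-2)^n + (11/5)·3^n.
At n = 8: a_8 = 14639.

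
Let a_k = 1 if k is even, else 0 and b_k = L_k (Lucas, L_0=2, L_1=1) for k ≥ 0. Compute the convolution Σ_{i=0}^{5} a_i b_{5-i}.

16

The convolution is the t^5 coefficient of A(t)B(t).
Σ = 1·11 + 0·7 + 1·4 + 0·3 + 1·1 + 0·2 = 16.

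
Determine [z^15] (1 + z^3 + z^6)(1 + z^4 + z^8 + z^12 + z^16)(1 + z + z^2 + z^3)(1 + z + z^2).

9

(1 + z^3 + z^6) has coefficients 1,0,0,1,0,0,1 for degrees 0…6.
(1 + z^4 + z^8 + z^12 + z^16) has coefficients 1,0,0,0,1,0,0,0,1,0,0,0,1,0,0,0 for degrees 0…15.
Multiplying by (1 + z + z^2 + z^3) gives running coefficients 1,1,1,1,1,1,1,1,1,1,1,1,1,1,1,1 for degrees 0…15.
Finally multiplying by (1 + z + z^2), the product of all factors after the first has coefficients 1,2,3,3,3,3,3,3,3,3,3,3,3,3,3,3 for degrees 0…15.
[z^15] = 1·3 + 1·3 + 1·3 = 9.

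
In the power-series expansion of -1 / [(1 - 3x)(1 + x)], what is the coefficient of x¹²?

-398581

Partial fractions give a closed form: a_n = (-3/4)·3^n + (-1/4)·(-1)^n.
At n = 12: a_12 = -398581.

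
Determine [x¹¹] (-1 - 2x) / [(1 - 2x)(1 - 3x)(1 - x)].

Partial fractions give a closed form: a_n = (8)·2^n + (-15/2)·3^n + (-3/2)·1^n.
At n = 11: a_11 = -1312220.

-1312220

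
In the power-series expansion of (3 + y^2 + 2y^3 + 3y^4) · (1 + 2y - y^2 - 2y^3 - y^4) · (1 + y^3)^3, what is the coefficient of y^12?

(3 + y^2 + 2y^3 + 3y^4) has coefficients 3,0,1,2,3 for degrees 0…4.
(1 + 2y - y^2 - 2y^3 - y^4) has coefficients 1,2,-1,-2,-1,0,0,0,0,0,0,0,0 for degrees 0…12.
Finally multiplying by (1 + y^3)^3, the product of all factors after the first has coefficients 1,2,-1,1,5,-3,-3,3,-3,-5,-1,-1,-2 for degrees 0…12.
[y^12] = 3·(-2) + 1·(-1) + 2·(-5) + 3·(-3) = -26.

-26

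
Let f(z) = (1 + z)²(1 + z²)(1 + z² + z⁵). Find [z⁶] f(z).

(1 + z)² has coefficients 1,2,1 for degrees 0…2.
(1 + z²) has coefficients 1,0,1,0,0,0,0 for degrees 0…6.
Finally multiplying by (1 + z² + z⁵), the product of all factors after the first has coefficients 1,0,2,0,1,1,0 for degrees 0…6.
[z⁶] = 1·0 + 2·1 + 1·1 = 3.

3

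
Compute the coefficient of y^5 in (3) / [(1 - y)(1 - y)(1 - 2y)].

360

The denominator gives the recurrence a_n = 4a_(n−1) − 5a_(n−2) + 2a_(n−3) for n ≥ 3; the numerator fixes a_0 = 3, a_1 = 12, a_2 = 33.
Iterating: 3, 12, 33, 78, 171, 360, so a_5 = 360.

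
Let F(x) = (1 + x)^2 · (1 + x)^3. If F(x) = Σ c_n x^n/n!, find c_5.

The EGF product rule gives c_5 = Σ_{k_1+k_2=5} C(5; k_1,k_2) · ∏ g_i(k_i), where (1+x)^2 gives the falling factorial (2)_k; (1+x)^3 gives the falling factorial (3)_k.
g_1(k) for k = 0…5: 1, 2, 2, 0, 0, 0.
g_2(k) for k = 0…5: 1, 3, 6, 6, 0, 0.
c_5 = Σ_k C(5,k)·g_1(k)·g_2(5−k) = 10·2·6 = 120.

120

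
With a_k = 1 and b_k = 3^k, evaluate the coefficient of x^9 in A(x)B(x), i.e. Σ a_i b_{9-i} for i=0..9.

The convolution is the x^9 coefficient of A(x)B(x).
Σ = 1·19683 + 1·6561 + 1·2187 + 1·729 + 1·243 + 1·81 + 1·27 + 1·9 + 1·3 + 1·1 = 29524.

29524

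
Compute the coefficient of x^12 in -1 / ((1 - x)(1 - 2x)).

The denominator gives the recurrence a_n = 3a_(n−1) − 2a_(n−2) for n ≥ 2; the numerator fixes a_0 = -1, a_1 = -3.
Iterating: -1, -3, -7, -15, -31, -63, -127, -255, -511, -1023, -2047, -4095, -8191, so a_12 = -8191.

-8191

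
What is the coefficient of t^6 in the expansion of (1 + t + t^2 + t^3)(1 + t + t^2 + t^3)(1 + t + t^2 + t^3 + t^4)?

13

(1 + t + t^2 + t^3) has coefficients 1,1,1,1 for degrees 0…3.
(1 + t + t^2 + t^3) has coefficients 1,1,1,1,0,0,0 for degrees 0…6.
Finally multiplying by (1 + t + t^2 + t^3 + t^4), the product of all factors after the first has coefficients 1,2,3,4,4,3,2 for degrees 0…6.
[t^6] = 1·2 + 1·3 + 1·4 + 1·4 = 13.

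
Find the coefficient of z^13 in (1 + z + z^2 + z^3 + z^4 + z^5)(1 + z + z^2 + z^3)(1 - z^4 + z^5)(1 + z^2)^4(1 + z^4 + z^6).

97

(1 + z + z^2 + z^3 + z^4 + z^5) has coefficients 1,1,1,1,1,1 for degrees 0…5.
(1 + z + z^2 + z^3) has coefficients 1,1,1,1,0,0,0,0,0,0,0,0,0,0 for degrees 0…13.
Multiplying by (1 - z^4 + z^5) gives running coefficients 1,1,1,1,-1,0,0,0,1,0,0,0,0,0 for degrees 0…13.
Multiplying by (1 + z^2)^4 gives running coefficients 1,1,5,5,9,10,6,10,0,5,1,1,5,0 for degrees 0…13.
Finally multiplying by (1 + z^4 + z^6), the product of all factors after the first has coefficients 1,1,5,5,10,11,12,16,14,20,16,21,11,15 for degrees 0…13.
[z^13] = 1·15 + 1·11 + 1·21 + 1·16 + 1·20 + 1·14 = 97.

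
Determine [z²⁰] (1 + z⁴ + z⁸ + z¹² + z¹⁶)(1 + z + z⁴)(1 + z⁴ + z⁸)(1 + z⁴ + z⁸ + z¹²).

22

(1 + z⁴ + z⁸ + z¹² + z¹⁶) has coefficients 1,0,0,0,1,0,0,0,1,0,0,0,1,0,0,0,1 for degrees 0…16.
(1 + z + z⁴) has coefficients 1,1,0,0,1,0,0,0,0,0,0,0,0,0,0,0,0,0,0,0,0 for degrees 0…20.
Multiplying by (1 + z⁴ + z⁸) gives running coefficients 1,1,0,0,2,1,0,0,2,1,0,0,1,0,0,0,0,0,0,0,0 for degrees 0…20.
Finally multiplying by (1 + z⁴ + z⁸ + z¹²), the product of all factors after the first has coefficients 1,1,0,0,3,2,0,0,5,3,0,0,6,3,0,0,5,2,0,0,3 for degrees 0…20.
[z²⁰] = 1·3 + 1·5 + 1·6 + 1·5 + 1·3 = 22.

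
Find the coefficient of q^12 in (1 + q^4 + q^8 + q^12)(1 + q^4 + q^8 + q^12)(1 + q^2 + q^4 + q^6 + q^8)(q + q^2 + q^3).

5

(1 + q^4 + q^8 + q^12) has coefficients 1,0,0,0,1,0,0,0,1,0,0,0,1 for degrees 0…12.
(1 + q^4 + q^8 + q^12) has coefficients 1,0,0,0,1,0,0,0,1,0,0,0,1 for degrees 0…12.
Multiplying by (1 + q^2 + q^4 + q^6 + q^8) gives running coefficients 1,0,1,0,2,0,2,0,3,0,2,0,3 for degrees 0…12.
Finally multiplying by (q + q^2 + q^3), the product of all factors after the first has coefficients 0,1,1,2,1,3,2,4,2,5,3,5,2 for degrees 0…12.
[q^12] = 1·2 + 1·2 + 1·1 + 1·0 = 5.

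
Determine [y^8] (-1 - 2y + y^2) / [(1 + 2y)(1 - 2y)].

-192

The denominator gives the recurrence a_n = 4a_(n−2) for n ≥ 3; the numerator fixes a_0 = -1, a_1 = -2, a_2 = -3.
Iterating: -1, -2, -3, -8, -12, -32, -48, -128, -192, so a_8 = -192.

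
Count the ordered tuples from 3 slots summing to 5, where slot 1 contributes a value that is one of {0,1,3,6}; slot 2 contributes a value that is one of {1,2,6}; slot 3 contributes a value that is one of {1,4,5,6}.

2

The generating function for the choices is (1 + z + z^3 + z^6)·(z + z^2 + z^6)·(z + z^4 + z^5 + z^6); the count is [z^5].
(1 + z + z^3 + z^6) has coefficients 1,1,0,1,0,0 for degrees 0…5.
(z + z^2 + z^6) has coefficients 0,1,1,0,0,0 for degrees 0…5.
Finally multiplying by (z + z^4 + z^5 + z^6), the product of all factors after the first has coefficients 0,0,1,1,0,1 for degrees 0…5.
[z^5] = 1·1 + 1·0 + 1·1 = 2.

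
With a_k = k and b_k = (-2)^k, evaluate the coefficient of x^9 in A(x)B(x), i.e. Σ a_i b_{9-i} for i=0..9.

117

The convolution is the t^9 coefficient of A(t)B(t).
Σ = 0·(-512) + 1·256 + 2·(-128) + 3·64 + 4·(-32) + 5·16 + 6·(-8) + 7·4 + 8·(-2) + 9·1 = 117.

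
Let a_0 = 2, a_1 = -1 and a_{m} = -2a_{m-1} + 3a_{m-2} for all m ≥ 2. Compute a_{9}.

-14761

The ordinary generating function has denominator 1 + 2x - 3x^2.
Iterating the recurrence: a_0,…,a_{9} = 2, -1, 8, -19, 62, -181, 548, -1639, 4922, -14761.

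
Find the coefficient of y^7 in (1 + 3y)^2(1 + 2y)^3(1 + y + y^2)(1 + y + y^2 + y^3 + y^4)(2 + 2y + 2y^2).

(1 + 3y)^2 has coefficients 1,6,9 for degrees 0…2.
(1 + 2y)^3 has coefficients 1,6,12,8,0,0,0,0 for degrees 0…7.
Multiplying by (1 + y + y^2) gives running coefficients 1,7,19,26,20,8,0,0 for degrees 0…7.
Multiplying by (1 + y + y^2 + y^3 + y^4) gives running coefficients 1,8,27,53,73,80,73,54 for degrees 0…7.
Finally multiplying by (2 + 2y + 2y^2), the product of all factors after the first has coefficients 2,18,72,176,306,412,452,414 for degrees 0…7.
[y^7] = 1·414 + 6·452 + 9·412 = 6834.

6834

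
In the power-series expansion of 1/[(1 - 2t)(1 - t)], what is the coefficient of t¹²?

8191

The denominator gives the recurrence a_n = 3a_(n−1) − 2a_(n−2) for n ≥ 2; the numerator fixes a_0 = 1, a_1 = 3.
Iterating: 1, 3, 7, 15, 31, 63, 127, 255, 511, 1023, 2047, 4095, 8191, so a_12 = 8191.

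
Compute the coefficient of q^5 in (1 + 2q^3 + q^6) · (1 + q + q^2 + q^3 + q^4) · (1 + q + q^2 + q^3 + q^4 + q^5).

11

(1 + 2q^3 + q^6) has coefficients 1,0,0,2,0,0 for degrees 0…5.
(1 + q + q^2 + q^3 + q^4) has coefficients 1,1,1,1,1,0 for degrees 0…5.
Finally multiplying by (1 + q + q^2 + q^3 + q^4 + q^5), the product of all factors after the first has coefficients 1,2,3,4,5,5 for degrees 0…5.
[q^5] = 1·5 + 2·3 = 11.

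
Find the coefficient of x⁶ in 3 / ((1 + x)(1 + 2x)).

381

The denominator gives the recurrence a_n = −3a_(n−1) − 2a_(n−2) for n ≥ 2; the numerator fixes a_0 = 3, a_1 = -9.
Iterating: 3, -9, 21, -45, 93, -189, 381, so a_6 = 381.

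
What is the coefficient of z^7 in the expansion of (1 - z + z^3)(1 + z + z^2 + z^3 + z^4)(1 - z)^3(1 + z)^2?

(1 - z + z^3) has coefficients 1,-1,0,1 for degrees 0…3.
(1 + z + z^2 + z^3 + z^4) has coefficients 1,1,1,1,1,0,0,0 for degrees 0…7.
Multiplying by (1 - z)^3 gives running coefficients 1,-2,1,0,0,-1,2,-1 for degrees 0…7.
Finally multiplying by (1 + z)^2, the product of all factors after the first has coefficients 1,0,-2,0,1,-1,0,2 for degrees 0…7.
[z^7] = 1·2 − 1·0 + 1·1 = 3.

3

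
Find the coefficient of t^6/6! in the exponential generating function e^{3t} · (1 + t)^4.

The EGF product rule gives c_6 = Σ_{k_1+k_2=6} C(6; k_1,k_2) · ∏ g_i(k_i), where e^{3t} gives (3)^k; (1+t)^4 gives the falling factorial (4)_k.
g_1(k) for k = 0…6: 1, 3, 9, 27, 81, 243, 729.
g_2(k) for k = 0…6: 1, 4, 12, 24, 24, 0, 0.
c_6 = Σ_k C(6,k)·g_1(k)·g_2(6−k) = 15·9·24 + 20·27·24 + 15·81·12 + 6·243·4 + 1·729·1 = 3240 + 12960 + 14580 + 5832 + 729 = 37341.

37341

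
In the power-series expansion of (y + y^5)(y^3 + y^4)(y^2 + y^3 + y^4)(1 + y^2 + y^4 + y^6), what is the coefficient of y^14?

5

(y + y^5) has coefficients 0,1,0,0,0,1 for degrees 0…5.
(y^3 + y^4) has coefficients 0,0,0,1,1,0,0,0,0,0,0,0,0,0,0 for degrees 0…14.
Multiplying by (y^2 + y^3 + y^4) gives running coefficients 0,0,0,0,0,1,2,2,1,0,0,0,0,0,0 for degrees 0…14.
Finally multiplying by (1 + y^2 + y^4 + y^6), the product of all factors after the first has coefficients 0,0,0,0,0,1,2,3,3,3,3,3,3,2,1 for degrees 0…14.
[y^14] = 1·2 + 1·3 = 5.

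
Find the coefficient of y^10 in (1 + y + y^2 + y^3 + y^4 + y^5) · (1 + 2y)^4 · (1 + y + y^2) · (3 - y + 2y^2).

(1 + y + y^2 + y^3 + y^4 + y^5) has coefficients 1,1,1,1,1,1 for degrees 0…5.
(1 + 2y)^4 has coefficients 1,8,24,32,16,0,0,0,0,0,0 for degrees 0…10.
Multiplying by (1 + y + y^2) gives running coefficients 1,9,33,64,72,48,16,0,0,0,0 for degrees 0…10.
Finally multiplying by (3 - y + 2y^2), the product of all factors after the first has coefficients 3,26,92,177,218,200,144,80,32,0,0 for degrees 0…10.
[y^10] = 1·0 + 1·0 + 1·32 + 1·80 + 1·144 + 1·200 = 456.

456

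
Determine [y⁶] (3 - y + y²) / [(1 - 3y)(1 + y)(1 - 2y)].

4322

Partial fractions give a closed form: a_n = (25/4)·3^n + (5/12)·(-1)^n + (-11/3)·2^n.
At n = 6: a_6 = 4322.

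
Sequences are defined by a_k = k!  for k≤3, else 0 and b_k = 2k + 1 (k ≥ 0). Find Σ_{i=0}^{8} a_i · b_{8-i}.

124

Write out a_i and b_{8-i} for i = 0,…,8 and sum the products.
Σ = 1·17 + 1·15 + 2·13 + 6·11 + 0·9 + 0·7 + 0·5 + 0·3 + 0·1 = 124.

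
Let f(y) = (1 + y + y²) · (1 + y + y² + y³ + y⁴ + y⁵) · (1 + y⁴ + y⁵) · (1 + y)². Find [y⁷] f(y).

27

(1 + y + y²) has coefficients 1,1,1 for degrees 0…2.
(1 + y + y² + y³ + y⁴ + y⁵) has coefficients 1,1,1,1,1,1,0,0 for degrees 0…7.
Multiplying by (1 + y⁴ + y⁵) gives running coefficients 1,1,1,1,2,3,2,2 for degrees 0…7.
Finally multiplying by (1 + y)², the product of all factors after the first has coefficients 1,3,4,4,5,8,10,9 for degrees 0…7.
[y⁷] = 1·9 + 1·10 + 1·8 = 27.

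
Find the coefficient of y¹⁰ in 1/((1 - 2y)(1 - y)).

Partial fractions give a closed form: a_n = (2)·2^n + (-1)·1^n.
At n = 10: a_10 = 2047.

2047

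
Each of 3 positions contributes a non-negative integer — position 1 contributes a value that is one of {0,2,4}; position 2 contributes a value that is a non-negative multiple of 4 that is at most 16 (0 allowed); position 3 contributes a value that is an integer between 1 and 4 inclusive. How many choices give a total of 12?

The generating function for the choices is (1 + y² + y⁴)·(1 + y⁴ + y⁸ + y¹² + y¹⁶)·(y + y² + y³ + y⁴); the count is [y¹²].
(1 + y² + y⁴) has coefficients 1,0,1,0,1 for degrees 0…4.
(1 + y⁴ + y⁸ + y¹² + y¹⁶) has coefficients 1,0,0,0,1,0,0,0,1,0,0,0,1 for degrees 0…12.
Finally multiplying by (y + y² + y³ + y⁴), the product of all factors after the first has coefficients 0,1,1,1,1,1,1,1,1,1,1,1,1 for degrees 0…12.
[y¹²] = 1·1 + 1·1 + 1·1 = 3.

3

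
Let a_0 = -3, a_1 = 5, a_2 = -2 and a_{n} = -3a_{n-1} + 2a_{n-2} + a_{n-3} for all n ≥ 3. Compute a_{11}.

247738

The ordinary generating function has denominator 1 + 3z - 2z^2 - z^3.
Iterating the recurrence: a_0,…,a_{11} = -3, 5, -2, 13, -38, 138, -477, 1669, -5823, 20330, -70967, 247738.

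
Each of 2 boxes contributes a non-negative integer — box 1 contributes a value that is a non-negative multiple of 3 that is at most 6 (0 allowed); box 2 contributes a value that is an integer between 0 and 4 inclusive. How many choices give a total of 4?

The generating function for the choices is (1 + q³ + q⁶)·(1 + q + q² + q³ + q⁴); the count is [q⁴].
(1 + q³ + q⁶) has coefficients 1,0,0,1,0 for degrees 0…4.
(1 + q + q² + q³ + q⁴) has coefficients 1,1,1,1,1 for degrees 0…4.
[q⁴] = 1·1 + 1·1 = 2.

2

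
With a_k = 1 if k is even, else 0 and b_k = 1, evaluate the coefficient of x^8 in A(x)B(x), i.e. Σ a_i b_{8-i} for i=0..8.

The convolution is the t^8 coefficient of A(t)B(t).
Σ = 1·1 + 0·1 + 1·1 + 0·1 + 1·1 + 0·1 + 1·1 + 0·1 + 1·1 = 5.

5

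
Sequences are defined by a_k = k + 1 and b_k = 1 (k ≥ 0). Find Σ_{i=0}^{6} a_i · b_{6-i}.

28

This is [x^6] in the product of the two ordinary generating functions.
Σ = 1·1 + 2·1 + 3·1 + 4·1 + 5·1 + 6·1 + 7·1 = 28.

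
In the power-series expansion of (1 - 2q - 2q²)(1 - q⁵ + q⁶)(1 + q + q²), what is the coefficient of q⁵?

(1 - 2q - 2q²) has coefficients 1,-2,-2 for degrees 0…2.
(1 - q⁵ + q⁶) has coefficients 1,0,0,0,0,-1 for degrees 0…5.
Finally multiplying by (1 + q + q²), the product of all factors after the first has coefficients 1,1,1,0,0,-1 for degrees 0…5.
[q⁵] = 1·(-1) − 2·0 − 2·0 = -1.

-1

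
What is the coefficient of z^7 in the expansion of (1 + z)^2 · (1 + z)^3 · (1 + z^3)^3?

30

(1 + z)^2 has coefficients 1,2,1 for degrees 0…2.
(1 + z)^3 has coefficients 1,3,3,1,0,0,0,0 for degrees 0…7.
Finally multiplying by (1 + z^3)^3, the product of all factors after the first has coefficients 1,3,3,4,9,9,6,9 for degrees 0…7.
[z^7] = 1·9 + 2·6 + 1·9 = 30.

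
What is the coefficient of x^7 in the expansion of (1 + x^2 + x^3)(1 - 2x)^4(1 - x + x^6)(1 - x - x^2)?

71

(1 + x^2 + x^3) has coefficients 1,0,1,1 for degrees 0…3.
(1 - 2x)^4 has coefficients 1,-8,24,-32,16,0,0,0 for degrees 0…7.
Multiplying by (1 - x + x^6) gives running coefficients 1,-9,32,-56,48,-16,1,-8 for degrees 0…7.
Finally multiplying by (1 - x - x^2), the product of all factors after the first has coefficients 1,-10,40,-79,72,-8,-31,7 for degrees 0…7.
[x^7] = 1·7 + 1·(-8) + 1·72 = 71.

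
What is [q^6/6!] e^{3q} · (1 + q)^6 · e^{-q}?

The EGF product rule gives c_6 = Σ_{k_1+k_2+k_3=6} C(6; k_1,k_2,k_3) · ∏ g_i(k_i), where e^{3q} gives (3)^k; (1+q)^6 gives the falling factorial (6)_k; e^{-q} gives (-1)^k.
g_1(k) for k = 0…6: 1, 3, 9, 27, 81, 243, 729.
g_2(k) for k = 0…6: 1, 6, 30, 120, 360, 720, 720.
g_3(k) for k = 0…6: 1, -1, 1, -1, 1, -1, 1.
First combine the last two factors: h(k) = Σ_j C(k,j)·g_2(j)·g_3(k−j) for k = 0…6: 1, 5, 19, 47, 37, -151, -185.
c_6 = Σ_k C(6,k)·g_1(k)·h(6−k) = 1·1·(-185) + 6·3·(-151) + 15·9·37 + 20·27·47 + 15·81·19 + 6·243·5 + 1·729·1 = −185 − 2718 + 4995 + 25380 + 23085 + 7290 + 729 = 58576.

58576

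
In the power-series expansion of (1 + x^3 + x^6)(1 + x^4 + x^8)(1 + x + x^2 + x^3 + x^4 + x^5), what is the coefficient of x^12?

(1 + x^3 + x^6) has coefficients 1,0,0,1,0,0,1 for degrees 0…6.
(1 + x^4 + x^8) has coefficients 1,0,0,0,1,0,0,0,1,0,0,0,0 for degrees 0…12.
Finally multiplying by (1 + x + x^2 + x^3 + x^4 + x^5), the product of all factors after the first has coefficients 1,1,1,1,2,2,1,1,2,2,1,1,1 for degrees 0…12.
[x^12] = 1·1 + 1·2 + 1·1 = 4.

4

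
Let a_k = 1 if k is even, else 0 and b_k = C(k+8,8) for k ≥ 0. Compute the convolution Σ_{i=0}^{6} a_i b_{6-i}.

3544

The convolution is the t^6 coefficient of A(t)B(t).
Σ = 1·3003 + 0·1287 + 1·495 + 0·165 + 1·45 + 0·9 + 1·1 = 3544.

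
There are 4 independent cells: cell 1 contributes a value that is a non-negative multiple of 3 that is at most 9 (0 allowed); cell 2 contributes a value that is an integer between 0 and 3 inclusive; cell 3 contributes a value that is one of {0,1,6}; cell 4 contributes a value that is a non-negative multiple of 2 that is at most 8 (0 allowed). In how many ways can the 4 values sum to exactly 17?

The generating function for the choices is (1 + z^3 + z^6 + z^9)·(1 + z + z^2 + z^3)·(1 + z + z^6)·(1 + z^2 + z^4 + z^6 + z^8); the count is [z^17].
(1 + z^3 + z^6 + z^9) has coefficients 1,0,0,1,0,0,1,0,0,1 for degrees 0…9.
(1 + z + z^2 + z^3) has coefficients 1,1,1,1,0,0,0,0,0,0,0,0,0,0,0,0,0,0 for degrees 0…17.
Multiplying by (1 + z + z^6) gives running coefficients 1,2,2,2,1,0,1,1,1,1,0,0,0,0,0,0,0,0 for degrees 0…17.
Finally multiplying by (1 + z^2 + z^4 + z^6 + z^8), the product of all factors after the first has coefficients 1,2,3,4,4,4,5,5,6,6,5,4,3,2,2,2,1,1 for degrees 0…17.
[z^17] = 1·1 + 1·2 + 1·4 + 1·6 = 13.

13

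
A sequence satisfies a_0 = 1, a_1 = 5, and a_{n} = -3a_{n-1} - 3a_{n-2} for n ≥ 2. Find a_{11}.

The ordinary generating function has denominator 1 + 3t + 3t^2.
Iterating the recurrence: a_0,…,a_{11} = 1, 5, -18, 39, -63, 72, -27, -135, 486, -1053, 1701, -1944.

-1944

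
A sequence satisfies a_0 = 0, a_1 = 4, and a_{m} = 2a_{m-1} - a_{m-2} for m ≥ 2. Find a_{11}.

44

The ordinary generating function has denominator 1 - 2q + q^2.
Iterating the recurrence: a_0,…,a_{11} = 0, 4, 8, 12, 16, 20, 24, 28, 32, 36, 40, 44.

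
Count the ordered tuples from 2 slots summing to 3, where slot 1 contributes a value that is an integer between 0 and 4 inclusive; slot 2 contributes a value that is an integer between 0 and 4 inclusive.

4

The generating function for the choices is (1 + q + q² + q³ + q⁴)·(1 + q + q² + q³ + q⁴); the count is [q³].
(1 + q + q² + q³ + q⁴) has coefficients 1,1,1,1 for degrees 0…3.
(1 + q + q² + q³ + q⁴) has coefficients 1,1,1,1 for degrees 0…3.
[q³] = 1·1 + 1·1 + 1·1 + 1·1 = 4.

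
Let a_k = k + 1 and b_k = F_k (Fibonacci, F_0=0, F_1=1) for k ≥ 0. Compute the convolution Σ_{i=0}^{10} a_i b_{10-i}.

364

This is [x^10] in the product of the two ordinary generating functions.
Σ = 1·55 + 2·34 + 3·21 + 4·13 + 5·8 + 6·5 + 7·3 + 8·2 + 9·1 + 10·1 + 11·0 = 364.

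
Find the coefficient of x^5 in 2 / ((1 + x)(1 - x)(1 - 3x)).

546

Partial fractions give a closed form: a_n = (1/4)·(-1)^n + (-1/2)·1^n + (9/4)·3^n.
At n = 5: a_5 = 546.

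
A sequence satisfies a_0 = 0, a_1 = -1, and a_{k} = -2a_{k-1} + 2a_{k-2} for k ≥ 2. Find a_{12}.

49920

The ordinary generating function has denominator 1 + 2x - 2x^2.
Iterating the recurrence: a_0,…,a_{12} = 0, -1, 2, -6, 16, -44, 120, -328, 896, -2448, 6688, -18272, 49920.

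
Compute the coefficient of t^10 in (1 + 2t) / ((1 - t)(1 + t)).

1

The denominator gives the recurrence a_n = a_(n−2) for n ≥ 3; the numerator fixes a_0 = 1, a_1 = 2, a_2 = 1.
Iterating: 1, 2, 1, 2, 1, 2, 1, 2, 1, 2, 1, so a_10 = 1.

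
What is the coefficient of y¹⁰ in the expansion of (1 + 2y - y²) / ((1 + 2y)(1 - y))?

The denominator gives the recurrence a_n = −a_(n−1) + 2a_(n−2) for n ≥ 3; the numerator fixes a_0 = 1, a_1 = 1, a_2 = 0.
Iterating: 1, 1, 0, 2, -2, 6, -10, 22, -42, 86, -170, so a_10 = -170.

-170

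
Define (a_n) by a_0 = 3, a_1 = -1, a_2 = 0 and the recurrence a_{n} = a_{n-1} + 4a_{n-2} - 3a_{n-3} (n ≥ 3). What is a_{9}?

-1282

The ordinary generating function has denominator 1 - t - 4t^2 + 3t^3.
Iterating the recurrence: a_0,…,a_{9} = 3, -1, 0, -13, -10, -62, -63, -281, -347, -1282.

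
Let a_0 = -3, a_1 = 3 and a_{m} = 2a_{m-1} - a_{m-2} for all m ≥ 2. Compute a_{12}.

69

The ordinary generating function has denominator 1 - 2x + x^2.
Iterating the recurrence: a_0,…,a_{12} = -3, 3, 9, 15, 21, 27, 33, 39, 45, 51, 57, 63, 69.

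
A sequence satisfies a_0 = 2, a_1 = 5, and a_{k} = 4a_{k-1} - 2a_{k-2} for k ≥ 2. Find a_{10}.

291328

The ordinary generating function has denominator 1 - 4x + 2x^2.
Iterating the recurrence: a_0,…,a_{10} = 2, 5, 16, 54, 184, 628, 2144, 7320, 24992, 85328, 291328.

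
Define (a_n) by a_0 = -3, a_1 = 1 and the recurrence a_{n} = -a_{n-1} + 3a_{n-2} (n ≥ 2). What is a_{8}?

-1090

The ordinary generating function has denominator 1 + t - 3t^2.
Iterating the recurrence: a_0,…,a_{8} = -3, 1, -10, 13, -43, 82, -211, 457, -1090.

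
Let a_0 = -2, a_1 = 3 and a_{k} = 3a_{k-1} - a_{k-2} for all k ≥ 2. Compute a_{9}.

9726

The ordinary generating function has denominator 1 - 3y + y^2.
Iterating the recurrence: a_0,…,a_{9} = -2, 3, 11, 30, 79, 207, 542, 1419, 3715, 9726.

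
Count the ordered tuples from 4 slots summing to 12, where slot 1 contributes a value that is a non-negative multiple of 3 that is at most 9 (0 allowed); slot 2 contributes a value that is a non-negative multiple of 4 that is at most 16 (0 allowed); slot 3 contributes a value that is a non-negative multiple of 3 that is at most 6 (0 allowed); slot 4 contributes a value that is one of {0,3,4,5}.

The generating function for the choices is (1 + t³ + t⁶ + t⁹)·(1 + t⁴ + t⁸ + t¹² + t¹⁶)·(1 + t³ + t⁶)·(1 + t³ + t⁴ + t⁵); the count is [t¹²].
(1 + t³ + t⁶ + t⁹) has coefficients 1,0,0,1,0,0,1,0,0,1 for degrees 0…9.
(1 + t⁴ + t⁸ + t¹² + t¹⁶) has coefficients 1,0,0,0,1,0,0,0,1,0,0,0,1 for degrees 0…12.
Multiplying by (1 + t³ + t⁶) gives running coefficients 1,0,0,1,1,0,1,1,1,0,1,1,1 for degrees 0…12.
Finally multiplying by (1 + t³ + t⁴ + t⁵), the product of all factors after the first has coefficients 1,0,0,2,2,1,2,3,3,2,3,4,3 for degrees 0…12.
[t¹²] = 1·3 + 1·2 + 1·2 + 1·2 = 9.

9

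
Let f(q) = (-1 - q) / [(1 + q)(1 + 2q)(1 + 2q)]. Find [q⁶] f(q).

The denominator gives the recurrence a_n = −5a_(n−1) − 8a_(n−2) − 4a_(n−3) for n ≥ 3; the numerator fixes a_0 = -1, a_1 = 4, a_2 = -12.
Iterating: -1, 4, -12, 32, -80, 192, -448, so a_6 = -448.

-448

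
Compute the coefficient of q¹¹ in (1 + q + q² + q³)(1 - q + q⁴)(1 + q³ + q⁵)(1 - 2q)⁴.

(1 + q + q² + q³) has coefficients 1,1,1,1 for degrees 0…3.
(1 - q + q⁴) has coefficients 1,-1,0,0,1,0,0,0,0,0,0,0 for degrees 0…11.
Multiplying by (1 + q³ + q⁵) gives running coefficients 1,-1,0,1,0,1,-1,1,0,1,0,0 for degrees 0…11.
Finally multiplying by (1 - 2q)⁴, the product of all factors after the first has coefficients 1,-9,32,-55,40,9,-41,49,-64,73,-56,40 for degrees 0…11.
[q¹¹] = 1·40 + 1·(-56) + 1·73 + 1·(-64) = -7.

-7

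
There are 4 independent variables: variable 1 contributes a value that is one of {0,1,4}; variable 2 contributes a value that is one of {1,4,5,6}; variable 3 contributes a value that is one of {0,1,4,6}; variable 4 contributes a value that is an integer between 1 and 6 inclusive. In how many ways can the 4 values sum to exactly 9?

The generating function for the choices is (1 + t + t^4)·(t + t^4 + t^5 + t^6)·(1 + t + t^4 + t^6)·(t + t^2 + t^3 + t^4 + t^5 + t^6); the count is [t^9].
(1 + t + t^4) has coefficients 1,1,0,0,1 for degrees 0…4.
(t + t^4 + t^5 + t^6) has coefficients 0,1,0,0,1,1,1,0,0,0 for degrees 0…9.
Multiplying by (1 + t + t^4 + t^6) gives running coefficients 0,1,1,0,1,3,2,2,1,1 for degrees 0…9.
Finally multiplying by (t + t^2 + t^3 + t^4 + t^5 + t^6), the product of all factors after the first has coefficients 0,0,1,2,2,3,6,8,9,9 for degrees 0…9.
[t^9] = 1·9 + 1·9 + 1·3 = 21.

21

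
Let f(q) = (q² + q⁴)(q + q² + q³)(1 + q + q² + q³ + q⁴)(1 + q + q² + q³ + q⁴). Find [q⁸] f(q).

22

(q² + q⁴) has coefficients 0,0,1,0,1 for degrees 0…4.
(q + q² + q³) has coefficients 0,1,1,1,0,0,0,0,0 for degrees 0…8.
Multiplying by (1 + q + q² + q³ + q⁴) gives running coefficients 0,1,2,3,3,3,2,1,0 for degrees 0…8.
Finally multiplying by (1 + q + q² + q³ + q⁴), the product of all factors after the first has coefficients 0,1,3,6,9,12,13,12,9 for degrees 0…8.
[q⁸] = 1·13 + 1·9 = 22.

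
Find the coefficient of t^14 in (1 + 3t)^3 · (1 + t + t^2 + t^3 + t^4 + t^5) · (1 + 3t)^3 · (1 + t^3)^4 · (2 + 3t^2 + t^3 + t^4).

(1 + 3t)^3 has coefficients 1,9,27,27 for degrees 0…3.
(1 + t + t^2 + t^3 + t^4 + t^5) has coefficients 1,1,1,1,1,1,0,0,0,0,0,0,0,0,0 for degrees 0…14.
Multiplying by (1 + 3t)^3 gives running coefficients 1,10,37,64,64,64,63,54,27,0,0,0,0,0,0 for degrees 0…14.
Multiplying by (1 + t^3)^4 gives running coefficients 1,10,37,68,104,212,325,370,505,640,640,640,635,590,455 for degrees 0…14.
Finally multiplying by (2 + 3t^2 + t^3 + t^4), the product of all factors after the first has coefficients 2,20,77,167,330,675,1067,1548,2301,2927,3490,4075,4335,4380,4095 for degrees 0…14.
[t^14] = 1·4095 + 9·4380 + 27·4335 + 27·4075 = 270585.

270585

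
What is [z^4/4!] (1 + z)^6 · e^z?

The EGF product rule gives c_4 = Σ_{k_1+k_2=4} C(4; k_1,k_2) · ∏ g_i(k_i), where (1+z)^6 gives the falling factorial (6)_k; e^z gives (1)^k.
g_1(k) for k = 0…4: 1, 6, 30, 120, 360.
g_2(k) for k = 0…4: 1, 1, 1, 1, 1.
c_4 = Σ_k C(4,k)·g_1(k)·g_2(4−k) = 1·1·1 + 4·6·1 + 6·30·1 + 4·120·1 + 1·360·1 = 1 + 24 + 180 + 480 + 360 = 1045.

1045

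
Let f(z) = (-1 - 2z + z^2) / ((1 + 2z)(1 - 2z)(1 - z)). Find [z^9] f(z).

Partial fractions give a closed form: a_n = (1/12)·(-2)^n + (-7/4)·2^n + (2/3)·1^n.
At n = 9: a_9 = -938.

-938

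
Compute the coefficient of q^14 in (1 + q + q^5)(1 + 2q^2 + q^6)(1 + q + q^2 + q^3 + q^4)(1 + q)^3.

(1 + q + q^5) has coefficients 1,1,0,0,0,1 for degrees 0…5.
(1 + 2q^2 + q^6) has coefficients 1,0,2,0,0,0,1,0,0,0,0,0,0,0,0 for degrees 0…14.
Multiplying by (1 + q + q^2 + q^3 + q^4) gives running coefficients 1,1,3,3,3,2,3,1,1,1,1,0,0,0,0 for degrees 0…14.
Finally multiplying by (1 + q)^3, the product of all factors after the first has coefficients 1,4,9,16,22,23,21,19,15,10,8,7,4,1,0 for degrees 0…14.
[q^14] = 1·0 + 1·1 + 1·10 = 11.

11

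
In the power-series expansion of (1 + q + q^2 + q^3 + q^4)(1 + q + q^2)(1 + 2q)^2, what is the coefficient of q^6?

(1 + q + q^2 + q^3 + q^4) has coefficients 1,1,1,1,1 for degrees 0…4.
(1 + q + q^2) has coefficients 1,1,1,0,0,0,0 for degrees 0…6.
Finally multiplying by (1 + 2q)^2, the product of all factors after the first has coefficients 1,5,9,8,4,0,0 for degrees 0…6.
[q^6] = 1·0 + 1·0 + 1·4 + 1·8 + 1·9 = 21.

21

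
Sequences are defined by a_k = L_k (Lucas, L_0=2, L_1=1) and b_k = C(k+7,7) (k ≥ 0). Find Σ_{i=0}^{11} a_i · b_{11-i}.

219441

This is [x^11] in the product of the two ordinary generating functions.
Σ = 2·31824 + 1·19448 + 3·11440 + 4·6435 + 7·3432 + 11·1716 + 18·792 + 29·330 + 47·120 + 76·36 + 123·8 + 199·1 = 219441.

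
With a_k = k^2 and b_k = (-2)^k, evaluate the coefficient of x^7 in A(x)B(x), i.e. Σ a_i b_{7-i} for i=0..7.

The convolution is the x^7 coefficient of A(x)B(x).
Σ = 0·(-128) + 1·64 + 4·(-32) + 9·16 + 16·(-8) + 25·4 + 36·(-2) + 49·1 = 29.

29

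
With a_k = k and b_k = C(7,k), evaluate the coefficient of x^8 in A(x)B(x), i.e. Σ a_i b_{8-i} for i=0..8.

This is [x^8] in the product of the two ordinary generating functions.
Σ = 0·0 + 1·1 + 2·7 + 3·21 + 4·35 + 5·35 + 6·21 + 7·7 + 8·1 = 576.

576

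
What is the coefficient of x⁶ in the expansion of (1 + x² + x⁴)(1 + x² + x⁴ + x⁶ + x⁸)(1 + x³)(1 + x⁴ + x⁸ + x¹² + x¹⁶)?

5

(1 + x² + x⁴) has coefficients 1,0,1,0,1 for degrees 0…4.
(1 + x² + x⁴ + x⁶ + x⁸) has coefficients 1,0,1,0,1,0,1 for degrees 0…6.
Multiplying by (1 + x³) gives running coefficients 1,0,1,1,1,1,1 for degrees 0…6.
Finally multiplying by (1 + x⁴ + x⁸ + x¹² + x¹⁶), the product of all factors after the first has coefficients 1,0,1,1,2,1,2 for degrees 0…6.
[x⁶] = 1·2 + 1·2 + 1·1 = 5.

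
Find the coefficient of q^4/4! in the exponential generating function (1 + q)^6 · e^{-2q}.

The EGF product rule gives c_4 = Σ_{k_1+k_2=4} C(4; k_1,k_2) · ∏ g_i(k_i), where (1+q)^6 gives the falling factorial (6)_k; e^{-2q} gives (-2)^k.
g_1(k) for k = 0…4: 1, 6, 30, 120, 360.
g_2(k) for k = 0…4: 1, -2, 4, -8, 16.
c_4 = Σ_k C(4,k)·g_1(k)·g_2(4−k) = 1·1·16 + 4·6·(-8) + 6·30·4 + 4·120·(-2) + 1·360·1 = 16 − 192 + 720 − 960 + 360 = -56.

-56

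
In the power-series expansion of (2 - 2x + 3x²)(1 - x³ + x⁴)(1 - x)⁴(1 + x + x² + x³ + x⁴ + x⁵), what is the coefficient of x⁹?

16

(2 - 2x + 3x²) has coefficients 2,-2,3 for degrees 0…2.
(1 - x³ + x⁴) has coefficients 1,0,0,-1,1,0,0,0,0,0 for degrees 0…9.
Multiplying by (1 - x)⁴ gives running coefficients 1,-4,6,-5,6,-10,10,-5,1,0 for degrees 0…9.
Finally multiplying by (1 + x + x² + x³ + x⁴ + x⁵), the product of all factors after the first has coefficients 1,-3,3,-2,4,-6,3,2,-3,2 for degrees 0…9.
[x⁹] = 2·2 − 2·(-3) + 3·2 = 16.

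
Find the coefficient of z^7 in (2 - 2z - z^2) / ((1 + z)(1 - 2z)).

63

The denominator gives the recurrence a_n = a_(n−1) + 2a_(n−2) for n ≥ 3; the numerator fixes a_0 = 2, a_1 = 0, a_2 = 3.
Iterating: 2, 0, 3, 3, 9, 15, 33, 63, so a_7 = 63.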